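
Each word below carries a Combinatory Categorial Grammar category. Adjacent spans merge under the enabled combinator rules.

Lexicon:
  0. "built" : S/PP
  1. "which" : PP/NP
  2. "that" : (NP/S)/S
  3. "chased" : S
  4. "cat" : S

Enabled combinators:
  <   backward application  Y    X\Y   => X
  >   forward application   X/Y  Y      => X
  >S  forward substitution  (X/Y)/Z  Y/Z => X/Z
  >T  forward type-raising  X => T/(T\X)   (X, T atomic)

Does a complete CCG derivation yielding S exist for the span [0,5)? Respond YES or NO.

YES

[0,5] S   >
  [0,1] "built" : S/PP
  [1,5] PP   >
    [1,2] "which" : PP/NP
    [2,5] NP   >
      [2,4] NP/S   >
        [2,3] "that" : (NP/S)/S
        [3,4] "chased" : S
      [4,5] "cat" : S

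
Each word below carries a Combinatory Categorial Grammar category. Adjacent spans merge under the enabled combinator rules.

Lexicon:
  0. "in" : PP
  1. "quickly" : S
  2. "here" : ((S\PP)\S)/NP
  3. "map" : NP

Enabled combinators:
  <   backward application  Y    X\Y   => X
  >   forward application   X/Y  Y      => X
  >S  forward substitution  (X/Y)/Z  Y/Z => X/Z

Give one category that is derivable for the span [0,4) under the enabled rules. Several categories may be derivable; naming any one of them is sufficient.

[0,4] S   <
  [0,1] "in" : PP
  [1,4] S\PP   <
    [1,2] "quickly" : S
    [2,4] (S\PP)\S   >
      [2,3] "here" : ((S\PP)\S)/NP
      [3,4] "map" : NP

S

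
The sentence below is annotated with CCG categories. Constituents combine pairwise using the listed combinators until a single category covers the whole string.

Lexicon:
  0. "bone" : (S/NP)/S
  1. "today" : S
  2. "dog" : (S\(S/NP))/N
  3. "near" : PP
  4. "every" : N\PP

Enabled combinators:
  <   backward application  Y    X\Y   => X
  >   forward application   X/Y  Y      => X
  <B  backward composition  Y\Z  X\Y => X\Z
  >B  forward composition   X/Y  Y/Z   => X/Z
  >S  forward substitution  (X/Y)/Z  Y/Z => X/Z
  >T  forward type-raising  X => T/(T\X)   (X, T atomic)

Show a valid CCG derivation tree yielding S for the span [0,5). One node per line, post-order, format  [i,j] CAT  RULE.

[0,5] S   <
  [0,2] S/NP   >
    [0,1] "bone" : (S/NP)/S
    [1,2] "today" : S
  [2,5] S\(S/NP)   >
    [2,3] "dog" : (S\(S/NP))/N
    [3,5] N   <
      [3,4] "near" : PP
      [4,5] "every" : N\PP

[0,1] (S/NP)/S  lex  "bone"
[1,2] S  lex  "today"
[0,2] S/NP  >  k=1
[2,3] (S\(S/NP))/N  lex  "dog"
[3,4] PP  lex  "near"
[4,5] N\PP  lex  "every"
[3,5] N  <  k=4
[2,5] S\(S/NP)  >  k=3
[0,5] S  <  k=2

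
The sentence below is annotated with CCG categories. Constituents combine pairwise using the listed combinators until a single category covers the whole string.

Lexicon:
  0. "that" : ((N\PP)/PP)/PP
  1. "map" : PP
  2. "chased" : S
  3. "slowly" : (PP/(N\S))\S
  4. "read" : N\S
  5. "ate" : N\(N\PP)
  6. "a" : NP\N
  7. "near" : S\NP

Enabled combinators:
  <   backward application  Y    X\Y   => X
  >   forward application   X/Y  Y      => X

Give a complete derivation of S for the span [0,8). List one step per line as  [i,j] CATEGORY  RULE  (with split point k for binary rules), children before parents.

[0,8] S   <
  [0,7] NP   <
    [0,6] N   <
      [0,5] N\PP   >
        [0,2] (N\PP)/PP   >
          [0,1] "that" : ((N\PP)/PP)/PP
          [1,2] "map" : PP
        [2,5] PP   >
          [2,4] PP/(N\S)   <
            [2,3] "chased" : S
            [3,4] "slowly" : (PP/(N\S))\S
          [4,5] "read" : N\S
      [5,6] "ate" : N\(N\PP)
    [6,7] "a" : NP\N
  [7,8] "near" : S\NP

[0,1] ((N\PP)/PP)/PP  lex  "that"
[1,2] PP  lex  "map"
[0,2] (N\PP)/PP  >  k=1
[2,3] S  lex  "chased"
[3,4] (PP/(N\S))\S  lex  "slowly"
[2,4] PP/(N\S)  <  k=3
[4,5] N\S  lex  "read"
[2,5] PP  >  k=4
[0,5] N\PP  >  k=2
[5,6] N\(N\PP)  lex  "ate"
[0,6] N  <  k=5
[6,7] NP\N  lex  "a"
[0,7] NP  <  k=6
[7,8] S\NP  lex  "near"
[0,8] S  <  k=7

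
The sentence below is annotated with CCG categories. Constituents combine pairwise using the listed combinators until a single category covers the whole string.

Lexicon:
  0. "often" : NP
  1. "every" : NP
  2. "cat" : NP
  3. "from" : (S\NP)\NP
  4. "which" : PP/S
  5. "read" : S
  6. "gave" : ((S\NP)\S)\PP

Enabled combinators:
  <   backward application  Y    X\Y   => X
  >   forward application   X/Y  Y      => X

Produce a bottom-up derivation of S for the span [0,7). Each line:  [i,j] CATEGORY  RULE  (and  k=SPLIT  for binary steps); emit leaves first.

[0,1] NP  lex  "often"
[1,2] NP  lex  "every"
[2,3] NP  lex  "cat"
[3,4] (S\NP)\NP  lex  "from"
[2,4] S\NP  <  k=3
[1,4] S  <  k=2
[4,5] PP/S  lex  "which"
[5,6] S  lex  "read"
[4,6] PP  >  k=5
[6,7] ((S\NP)\S)\PP  lex  "gave"
[4,7] (S\NP)\S  <  k=6
[1,7] S\NP  <  k=4
[0,7] S  <  k=1

[0,7] S   <
  [0,1] "often" : NP
  [1,7] S\NP   <
    [1,4] S   <
      [1,2] "every" : NP
      [2,4] S\NP   <
        [2,3] "cat" : NP
        [3,4] "from" : (S\NP)\NP
    [4,7] (S\NP)\S   <
      [4,6] PP   >
        [4,5] "which" : PP/S
        [5,6] "read" : S
      [6,7] "gave" : ((S\NP)\S)\PP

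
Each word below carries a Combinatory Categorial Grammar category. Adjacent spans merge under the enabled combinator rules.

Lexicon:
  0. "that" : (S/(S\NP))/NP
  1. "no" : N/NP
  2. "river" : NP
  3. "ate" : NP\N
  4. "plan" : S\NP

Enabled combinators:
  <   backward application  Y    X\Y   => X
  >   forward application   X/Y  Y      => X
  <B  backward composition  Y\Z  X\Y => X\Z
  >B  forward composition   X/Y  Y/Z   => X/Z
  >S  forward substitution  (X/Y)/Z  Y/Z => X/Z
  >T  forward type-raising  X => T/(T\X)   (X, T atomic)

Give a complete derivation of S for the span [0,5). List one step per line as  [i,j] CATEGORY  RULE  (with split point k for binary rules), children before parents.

[0,1] (S/(S\NP))/NP  lex  "that"
[1,2] N/NP  lex  "no"
[2,3] NP  lex  "river"
[1,3] N  >  k=2
[3,4] NP\N  lex  "ate"
[1,4] NP  <  k=3
[0,4] S/(S\NP)  >  k=1
[4,5] S\NP  lex  "plan"
[0,5] S  >  k=4

[0,5] S   >
  [0,4] S/(S\NP)   >
    [0,1] "that" : (S/(S\NP))/NP
    [1,4] NP   <
      [1,3] N   >
        [1,2] "no" : N/NP
        [2,3] "river" : NP
      [3,4] "ate" : NP\N
  [4,5] "plan" : S\NP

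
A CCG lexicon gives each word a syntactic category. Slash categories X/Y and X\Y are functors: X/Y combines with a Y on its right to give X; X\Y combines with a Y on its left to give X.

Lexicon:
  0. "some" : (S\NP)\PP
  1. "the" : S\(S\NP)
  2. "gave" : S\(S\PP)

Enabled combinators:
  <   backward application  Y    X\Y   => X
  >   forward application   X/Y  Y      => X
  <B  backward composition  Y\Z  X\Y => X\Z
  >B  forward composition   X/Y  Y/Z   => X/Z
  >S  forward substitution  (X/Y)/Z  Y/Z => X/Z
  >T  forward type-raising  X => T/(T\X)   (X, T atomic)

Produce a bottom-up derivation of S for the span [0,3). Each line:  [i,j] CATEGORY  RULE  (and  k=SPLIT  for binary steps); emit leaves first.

[0,1] (S\NP)\PP  lex  "some"
[1,2] S\(S\NP)  lex  "the"
[0,2] S\PP  <B  k=1
[2,3] S\(S\PP)  lex  "gave"
[0,3] S  <  k=2

[0,3] S   <
  [0,2] S\PP   <B
    [0,1] "some" : (S\NP)\PP
    [1,2] "the" : S\(S\NP)
  [2,3] "gave" : S\(S\PP)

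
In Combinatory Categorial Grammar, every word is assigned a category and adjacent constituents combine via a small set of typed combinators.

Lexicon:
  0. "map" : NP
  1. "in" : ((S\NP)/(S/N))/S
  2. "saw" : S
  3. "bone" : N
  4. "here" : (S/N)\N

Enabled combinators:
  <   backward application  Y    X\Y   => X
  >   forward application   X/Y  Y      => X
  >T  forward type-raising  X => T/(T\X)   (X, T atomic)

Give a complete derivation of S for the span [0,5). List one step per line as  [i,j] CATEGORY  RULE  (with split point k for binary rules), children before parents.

[0,1] NP  lex  "map"
[1,2] ((S\NP)/(S/N))/S  lex  "in"
[2,3] S  lex  "saw"
[1,3] (S\NP)/(S/N)  >  k=2
[3,4] N  lex  "bone"
[4,5] (S/N)\N  lex  "here"
[3,5] S/N  <  k=4
[1,5] S\NP  >  k=3
[0,5] S  <  k=1

[0,5] S   <
  [0,1] "map" : NP
  [1,5] S\NP   >
    [1,3] (S\NP)/(S/N)   >
      [1,2] "in" : ((S\NP)/(S/N))/S
      [2,3] "saw" : S
    [3,5] S/N   <
      [3,4] "bone" : N
      [4,5] "here" : (S/N)\N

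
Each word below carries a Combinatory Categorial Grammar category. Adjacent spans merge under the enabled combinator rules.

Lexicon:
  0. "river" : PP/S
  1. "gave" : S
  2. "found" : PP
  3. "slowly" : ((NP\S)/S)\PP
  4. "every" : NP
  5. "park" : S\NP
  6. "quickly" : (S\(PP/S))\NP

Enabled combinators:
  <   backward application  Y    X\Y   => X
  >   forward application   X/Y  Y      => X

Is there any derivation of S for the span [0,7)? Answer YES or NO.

YES

[0,7] S   <
  [0,1] "river" : PP/S
  [1,7] S\(PP/S)   <
    [1,6] NP   <
      [1,2] "gave" : S
      [2,6] NP\S   >
        [2,4] (NP\S)/S   <
          [2,3] "found" : PP
          [3,4] "slowly" : ((NP\S)/S)\PP
        [4,6] S   <
          [4,5] "every" : NP
          [5,6] "park" : S\NP
    [6,7] "quickly" : (S\(PP/S))\NP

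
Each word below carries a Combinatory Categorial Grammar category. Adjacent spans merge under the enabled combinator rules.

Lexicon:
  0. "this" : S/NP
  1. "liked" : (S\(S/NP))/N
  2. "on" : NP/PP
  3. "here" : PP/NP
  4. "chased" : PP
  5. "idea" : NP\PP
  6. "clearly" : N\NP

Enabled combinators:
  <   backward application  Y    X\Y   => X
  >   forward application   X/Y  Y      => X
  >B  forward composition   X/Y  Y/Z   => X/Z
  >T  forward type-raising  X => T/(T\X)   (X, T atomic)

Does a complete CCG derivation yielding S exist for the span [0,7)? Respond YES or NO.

[0,7] S   <
  [0,1] "this" : S/NP
  [1,7] S\(S/NP)   >
    [1,2] "liked" : (S\(S/NP))/N
    [2,7] N   <
      [2,6] NP   >
        [2,3] "on" : NP/PP
        [3,6] PP   >
          [3,4] "here" : PP/NP
          [4,6] NP   <
            [4,5] "chased" : PP
            [5,6] "idea" : NP\PP
      [6,7] "clearly" : N\NP

YES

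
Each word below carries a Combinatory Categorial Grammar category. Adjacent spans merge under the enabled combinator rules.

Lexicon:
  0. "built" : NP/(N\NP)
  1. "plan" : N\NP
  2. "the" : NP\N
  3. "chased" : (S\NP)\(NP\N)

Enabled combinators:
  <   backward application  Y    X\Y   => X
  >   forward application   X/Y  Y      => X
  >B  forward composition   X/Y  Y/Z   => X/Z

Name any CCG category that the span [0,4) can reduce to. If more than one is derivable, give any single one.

S

[0,4] S   <
  [0,2] NP   >
    [0,1] "built" : NP/(N\NP)
    [1,2] "plan" : N\NP
  [2,4] S\NP   <
    [2,3] "the" : NP\N
    [3,4] "chased" : (S\NP)\(NP\N)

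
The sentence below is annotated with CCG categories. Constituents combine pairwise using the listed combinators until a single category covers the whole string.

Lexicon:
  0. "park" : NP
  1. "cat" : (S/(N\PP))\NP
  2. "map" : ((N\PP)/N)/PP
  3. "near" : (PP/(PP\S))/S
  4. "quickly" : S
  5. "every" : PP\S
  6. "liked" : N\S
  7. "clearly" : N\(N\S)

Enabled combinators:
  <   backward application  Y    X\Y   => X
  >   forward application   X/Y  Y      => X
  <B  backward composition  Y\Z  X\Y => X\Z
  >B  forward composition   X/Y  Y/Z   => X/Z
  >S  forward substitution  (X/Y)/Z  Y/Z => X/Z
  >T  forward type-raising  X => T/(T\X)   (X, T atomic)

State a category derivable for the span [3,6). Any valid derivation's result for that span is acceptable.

PP

[0,8] S   >
  [0,6] S/N   >B
    [0,2] S/(N\PP)   <
      [0,1] "park" : NP
      [1,2] "cat" : (S/(N\PP))\NP
    [2,6] (N\PP)/N   >
      [2,3] "map" : ((N\PP)/N)/PP
      [3,6] PP   >
        [3,5] PP/(PP\S)   >
          [3,4] "near" : (PP/(PP\S))/S
          [4,5] "quickly" : S
        [5,6] "every" : PP\S
  [6,8] N   <
    [6,7] "liked" : N\S
    [7,8] "clearly" : N\(N\S)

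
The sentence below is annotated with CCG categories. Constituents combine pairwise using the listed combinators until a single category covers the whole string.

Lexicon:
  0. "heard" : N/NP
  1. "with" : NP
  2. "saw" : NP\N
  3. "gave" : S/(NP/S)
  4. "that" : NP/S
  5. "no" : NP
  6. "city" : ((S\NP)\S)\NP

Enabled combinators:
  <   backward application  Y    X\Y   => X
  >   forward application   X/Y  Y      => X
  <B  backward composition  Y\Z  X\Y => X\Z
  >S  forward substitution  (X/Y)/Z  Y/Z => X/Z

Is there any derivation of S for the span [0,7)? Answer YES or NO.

YES

[0,7] S   <
  [0,2] N   >
    [0,1] "heard" : N/NP
    [1,2] "with" : NP
  [2,7] S\N   <B
    [2,3] "saw" : NP\N
    [3,7] S\NP   <
      [3,5] S   >
        [3,4] "gave" : S/(NP/S)
        [4,5] "that" : NP/S
      [5,7] (S\NP)\S   <
        [5,6] "no" : NP
        [6,7] "city" : ((S\NP)\S)\NP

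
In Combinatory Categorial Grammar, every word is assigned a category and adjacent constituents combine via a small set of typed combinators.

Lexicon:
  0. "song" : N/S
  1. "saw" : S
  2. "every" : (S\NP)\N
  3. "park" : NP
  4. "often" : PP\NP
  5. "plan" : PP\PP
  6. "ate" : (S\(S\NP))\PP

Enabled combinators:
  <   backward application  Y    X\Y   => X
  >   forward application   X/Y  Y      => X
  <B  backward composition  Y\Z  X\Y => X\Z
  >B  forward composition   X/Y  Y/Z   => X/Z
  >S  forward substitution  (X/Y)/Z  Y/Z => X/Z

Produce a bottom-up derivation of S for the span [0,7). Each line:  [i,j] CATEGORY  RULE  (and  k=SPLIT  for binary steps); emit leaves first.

[0,7] S   <
  [0,2] N   >
    [0,1] "song" : N/S
    [1,2] "saw" : S
  [2,7] S\N   <B
    [2,3] "every" : (S\NP)\N
    [3,7] S\(S\NP)   <
      [3,6] PP   <
        [3,4] "park" : NP
        [4,6] PP\NP   <B
          [4,5] "often" : PP\NP
          [5,6] "plan" : PP\PP
      [6,7] "ate" : (S\(S\NP))\PP

[0,1] N/S  lex  "song"
[1,2] S  lex  "saw"
[0,2] N  >  k=1
[2,3] (S\NP)\N  lex  "every"
[3,4] NP  lex  "park"
[4,5] PP\NP  lex  "often"
[5,6] PP\PP  lex  "plan"
[4,6] PP\NP  <B  k=5
[3,6] PP  <  k=4
[6,7] (S\(S\NP))\PP  lex  "ate"
[3,7] S\(S\NP)  <  k=6
[2,7] S\N  <B  k=3
[0,7] S  <  k=2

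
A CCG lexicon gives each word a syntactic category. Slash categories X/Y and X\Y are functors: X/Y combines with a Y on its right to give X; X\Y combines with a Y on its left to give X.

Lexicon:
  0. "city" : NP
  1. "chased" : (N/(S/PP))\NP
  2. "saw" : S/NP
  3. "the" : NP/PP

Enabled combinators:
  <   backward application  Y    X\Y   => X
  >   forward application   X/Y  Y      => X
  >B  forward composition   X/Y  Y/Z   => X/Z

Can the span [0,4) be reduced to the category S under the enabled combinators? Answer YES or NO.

NO

NP (N/(S/PP))\NP S/NP NP/PP
CKY chart[0,4] = {N}; S ∉ chart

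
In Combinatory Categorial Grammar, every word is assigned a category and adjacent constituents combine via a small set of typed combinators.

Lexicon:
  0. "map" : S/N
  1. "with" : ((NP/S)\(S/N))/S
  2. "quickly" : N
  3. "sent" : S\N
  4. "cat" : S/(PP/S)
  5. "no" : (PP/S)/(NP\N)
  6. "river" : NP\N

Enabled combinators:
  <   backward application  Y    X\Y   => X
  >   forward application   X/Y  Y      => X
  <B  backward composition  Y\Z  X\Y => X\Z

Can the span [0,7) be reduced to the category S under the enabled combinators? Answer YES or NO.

NO

S/N ((NP/S)\(S/N))/S N S\N S/(PP/S) (PP/S)/(NP\N) NP\N
CKY chart[0,7] = {NP}; S ∉ chart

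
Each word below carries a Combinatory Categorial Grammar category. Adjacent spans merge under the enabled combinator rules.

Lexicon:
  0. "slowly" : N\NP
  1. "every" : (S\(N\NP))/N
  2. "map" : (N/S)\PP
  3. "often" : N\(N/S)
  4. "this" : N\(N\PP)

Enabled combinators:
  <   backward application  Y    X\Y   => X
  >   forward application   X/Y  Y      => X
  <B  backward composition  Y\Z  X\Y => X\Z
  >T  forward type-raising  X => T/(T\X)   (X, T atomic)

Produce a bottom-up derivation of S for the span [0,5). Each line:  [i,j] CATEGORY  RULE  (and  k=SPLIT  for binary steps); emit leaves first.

[0,1] N\NP  lex  "slowly"
[1,2] (S\(N\NP))/N  lex  "every"
[2,3] (N/S)\PP  lex  "map"
[3,4] N\(N/S)  lex  "often"
[2,4] N\PP  <B  k=3
[4,5] N\(N\PP)  lex  "this"
[2,5] N  <  k=4
[1,5] S\(N\NP)  >  k=2
[0,5] S  <  k=1

[0,5] S   <
  [0,1] "slowly" : N\NP
  [1,5] S\(N\NP)   >
    [1,2] "every" : (S\(N\NP))/N
    [2,5] N   <
      [2,4] N\PP   <B
        [2,3] "map" : (N/S)\PP
        [3,4] "often" : N\(N/S)
      [4,5] "this" : N\(N\PP)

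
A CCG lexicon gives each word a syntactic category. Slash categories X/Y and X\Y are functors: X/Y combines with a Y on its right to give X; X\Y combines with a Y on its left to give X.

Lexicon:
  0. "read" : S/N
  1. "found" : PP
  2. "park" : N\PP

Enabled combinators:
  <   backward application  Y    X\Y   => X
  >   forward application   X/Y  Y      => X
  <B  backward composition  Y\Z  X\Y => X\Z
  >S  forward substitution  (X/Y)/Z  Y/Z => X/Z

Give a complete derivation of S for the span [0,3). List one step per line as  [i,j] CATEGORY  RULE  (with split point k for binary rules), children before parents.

[0,3] S   >
  [0,1] "read" : S/N
  [1,3] N   <
    [1,2] "found" : PP
    [2,3] "park" : N\PP

[0,1] S/N  lex  "read"
[1,2] PP  lex  "found"
[2,3] N\PP  lex  "park"
[1,3] N  <  k=2
[0,3] S  >  k=1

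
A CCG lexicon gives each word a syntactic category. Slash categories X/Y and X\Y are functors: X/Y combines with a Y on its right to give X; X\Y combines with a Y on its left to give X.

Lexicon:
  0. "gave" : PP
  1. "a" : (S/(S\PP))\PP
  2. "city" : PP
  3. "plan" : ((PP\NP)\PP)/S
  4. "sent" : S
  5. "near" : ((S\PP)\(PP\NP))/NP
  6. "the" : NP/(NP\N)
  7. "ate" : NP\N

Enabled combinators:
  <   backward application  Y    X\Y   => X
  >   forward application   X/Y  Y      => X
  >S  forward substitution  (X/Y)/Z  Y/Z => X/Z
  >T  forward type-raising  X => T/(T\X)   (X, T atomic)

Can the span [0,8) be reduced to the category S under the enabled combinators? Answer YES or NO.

YES

[0,8] S   >
  [0,2] S/(S\PP)   <
    [0,1] "gave" : PP
    [1,2] "a" : (S/(S\PP))\PP
  [2,8] S\PP   <
    [2,5] PP\NP   <
      [2,3] "city" : PP
      [3,5] (PP\NP)\PP   >
        [3,4] "plan" : ((PP\NP)\PP)/S
        [4,5] "sent" : S
    [5,8] (S\PP)\(PP\NP)   >
      [5,6] "near" : ((S\PP)\(PP\NP))/NP
      [6,8] NP   >
        [6,7] "the" : NP/(NP\N)
        [7,8] "ate" : NP\N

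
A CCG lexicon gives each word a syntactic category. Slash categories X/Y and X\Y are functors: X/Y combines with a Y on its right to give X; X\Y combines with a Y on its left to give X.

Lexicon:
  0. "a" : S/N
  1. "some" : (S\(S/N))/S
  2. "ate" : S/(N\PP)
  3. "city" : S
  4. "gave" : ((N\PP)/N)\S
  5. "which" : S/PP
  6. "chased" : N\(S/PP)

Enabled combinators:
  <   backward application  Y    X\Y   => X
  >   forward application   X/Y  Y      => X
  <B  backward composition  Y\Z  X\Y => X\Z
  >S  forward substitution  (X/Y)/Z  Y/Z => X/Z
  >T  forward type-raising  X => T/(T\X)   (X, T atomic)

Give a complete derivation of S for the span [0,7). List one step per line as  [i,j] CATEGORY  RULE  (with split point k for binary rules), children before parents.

[0,1] S/N  lex  "a"
[1,2] (S\(S/N))/S  lex  "some"
[2,3] S/(N\PP)  lex  "ate"
[3,4] S  lex  "city"
[4,5] ((N\PP)/N)\S  lex  "gave"
[3,5] (N\PP)/N  <  k=4
[5,6] S/PP  lex  "which"
[6,7] N\(S/PP)  lex  "chased"
[5,7] N  <  k=6
[3,7] N\PP  >  k=5
[2,7] S  >  k=3
[1,7] S\(S/N)  >  k=2
[0,7] S  <  k=1

[0,7] S   <
  [0,1] "a" : S/N
  [1,7] S\(S/N)   >
    [1,2] "some" : (S\(S/N))/S
    [2,7] S   >
      [2,3] "ate" : S/(N\PP)
      [3,7] N\PP   >
        [3,5] (N\PP)/N   <
          [3,4] "city" : S
          [4,5] "gave" : ((N\PP)/N)\S
        [5,7] N   <
          [5,6] "which" : S/PP
          [6,7] "chased" : N\(S/PP)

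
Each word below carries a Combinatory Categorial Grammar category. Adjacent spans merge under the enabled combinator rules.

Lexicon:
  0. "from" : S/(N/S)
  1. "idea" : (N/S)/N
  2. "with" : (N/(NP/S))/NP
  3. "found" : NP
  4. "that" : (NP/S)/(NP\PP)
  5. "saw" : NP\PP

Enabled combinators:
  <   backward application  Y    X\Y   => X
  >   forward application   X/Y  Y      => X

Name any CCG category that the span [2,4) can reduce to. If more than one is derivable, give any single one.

[0,6] S   >
  [0,1] "from" : S/(N/S)
  [1,6] N/S   >
    [1,2] "idea" : (N/S)/N
    [2,6] N   >
      [2,4] N/(NP/S)   >
        [2,3] "with" : (N/(NP/S))/NP
        [3,4] "found" : NP
      [4,6] NP/S   >
        [4,5] "that" : (NP/S)/(NP\PP)
        [5,6] "saw" : NP\PP

N/(NP/S)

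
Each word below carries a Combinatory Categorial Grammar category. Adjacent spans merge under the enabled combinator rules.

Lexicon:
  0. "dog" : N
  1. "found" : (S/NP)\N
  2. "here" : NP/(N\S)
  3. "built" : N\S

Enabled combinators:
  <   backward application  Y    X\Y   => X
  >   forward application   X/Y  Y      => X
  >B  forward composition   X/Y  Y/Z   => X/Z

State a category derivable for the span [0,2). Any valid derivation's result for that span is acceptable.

[0,4] S   >
  [0,2] S/NP   <
    [0,1] "dog" : N
    [1,2] "found" : (S/NP)\N
  [2,4] NP   >
    [2,3] "here" : NP/(N\S)
    [3,4] "built" : N\S

S/NP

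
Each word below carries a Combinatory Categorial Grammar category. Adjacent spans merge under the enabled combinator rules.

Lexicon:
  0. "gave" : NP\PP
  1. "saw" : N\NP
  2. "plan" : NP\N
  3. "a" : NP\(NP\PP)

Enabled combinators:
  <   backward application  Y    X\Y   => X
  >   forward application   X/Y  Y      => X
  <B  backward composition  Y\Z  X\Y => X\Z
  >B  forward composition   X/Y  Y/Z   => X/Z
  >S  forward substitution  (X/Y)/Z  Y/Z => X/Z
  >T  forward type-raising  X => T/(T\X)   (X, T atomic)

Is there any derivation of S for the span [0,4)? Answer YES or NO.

NP\PP N\NP NP\N NP\(NP\PP)
CKY chart[0,4] = {N/(N\NP), NP, NP/(NP\NP), PP/(PP\NP), S/(S\NP)}; S ∉ chart

NO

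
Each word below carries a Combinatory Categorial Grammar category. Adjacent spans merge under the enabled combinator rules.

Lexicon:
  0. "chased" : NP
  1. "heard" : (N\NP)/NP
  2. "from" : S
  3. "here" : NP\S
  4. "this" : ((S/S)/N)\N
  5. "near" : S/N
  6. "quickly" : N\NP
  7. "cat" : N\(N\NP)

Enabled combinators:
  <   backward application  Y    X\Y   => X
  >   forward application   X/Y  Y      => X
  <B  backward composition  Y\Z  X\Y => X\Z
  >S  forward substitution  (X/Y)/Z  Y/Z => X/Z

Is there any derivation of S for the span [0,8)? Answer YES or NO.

YES

[0,8] S   >
  [0,6] S/N   >S
    [0,5] (S/S)/N   <
      [0,4] N   <
        [0,1] "chased" : NP
        [1,4] N\NP   >
          [1,2] "heard" : (N\NP)/NP
          [2,4] NP   <
            [2,3] "from" : S
            [3,4] "here" : NP\S
      [4,5] "this" : ((S/S)/N)\N
    [5,6] "near" : S/N
  [6,8] N   <
    [6,7] "quickly" : N\NP
    [7,8] "cat" : N\(N\NP)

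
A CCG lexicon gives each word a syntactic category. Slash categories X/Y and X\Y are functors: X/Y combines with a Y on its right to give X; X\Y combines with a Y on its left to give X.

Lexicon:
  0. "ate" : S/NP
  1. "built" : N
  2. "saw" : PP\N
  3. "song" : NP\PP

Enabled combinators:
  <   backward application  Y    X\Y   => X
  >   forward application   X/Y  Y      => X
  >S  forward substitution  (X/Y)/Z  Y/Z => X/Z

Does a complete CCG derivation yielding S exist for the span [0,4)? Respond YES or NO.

[0,4] S   >
  [0,1] "ate" : S/NP
  [1,4] NP   <
    [1,3] PP   <
      [1,2] "built" : N
      [2,3] "saw" : PP\N
    [3,4] "song" : NP\PP

YES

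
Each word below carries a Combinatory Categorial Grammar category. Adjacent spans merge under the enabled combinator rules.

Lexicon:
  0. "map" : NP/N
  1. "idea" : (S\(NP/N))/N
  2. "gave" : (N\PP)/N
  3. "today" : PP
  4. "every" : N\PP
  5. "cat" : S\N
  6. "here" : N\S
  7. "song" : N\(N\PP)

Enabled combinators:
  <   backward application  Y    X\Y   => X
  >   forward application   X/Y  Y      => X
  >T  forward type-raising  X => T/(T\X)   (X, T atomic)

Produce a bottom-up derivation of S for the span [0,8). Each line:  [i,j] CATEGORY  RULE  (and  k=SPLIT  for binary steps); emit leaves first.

[0,8] S   <
  [0,1] "map" : NP/N
  [1,8] S\(NP/N)   >
    [1,2] "idea" : (S\(NP/N))/N
    [2,8] N   <
      [2,7] N\PP   >
        [2,3] "gave" : (N\PP)/N
        [3,7] N   <
          [3,6] S   <
            [3,5] N   <
              [3,4] "today" : PP
              [4,5] "every" : N\PP
            [5,6] "cat" : S\N
          [6,7] "here" : N\S
      [7,8] "song" : N\(N\PP)

[0,1] NP/N  lex  "map"
[1,2] (S\(NP/N))/N  lex  "idea"
[2,3] (N\PP)/N  lex  "gave"
[3,4] PP  lex  "today"
[4,5] N\PP  lex  "every"
[3,5] N  <  k=4
[5,6] S\N  lex  "cat"
[3,6] S  <  k=5
[6,7] N\S  lex  "here"
[3,7] N  <  k=6
[2,7] N\PP  >  k=3
[7,8] N\(N\PP)  lex  "song"
[2,8] N  <  k=7
[1,8] S\(NP/N)  >  k=2
[0,8] S  <  k=1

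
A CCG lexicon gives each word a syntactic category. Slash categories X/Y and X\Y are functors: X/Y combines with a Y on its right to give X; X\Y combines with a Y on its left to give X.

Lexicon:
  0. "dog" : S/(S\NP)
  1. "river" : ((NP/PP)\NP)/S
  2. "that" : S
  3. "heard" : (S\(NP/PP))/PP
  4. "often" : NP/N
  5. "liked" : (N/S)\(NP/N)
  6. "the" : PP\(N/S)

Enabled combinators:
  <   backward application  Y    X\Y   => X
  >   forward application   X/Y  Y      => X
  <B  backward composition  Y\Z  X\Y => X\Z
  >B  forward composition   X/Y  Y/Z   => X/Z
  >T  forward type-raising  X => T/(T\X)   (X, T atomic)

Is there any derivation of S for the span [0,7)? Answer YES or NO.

YES

[0,7] S   >
  [0,1] "dog" : S/(S\NP)
  [1,7] S\NP   <B
    [1,3] (NP/PP)\NP   >
      [1,2] "river" : ((NP/PP)\NP)/S
      [2,3] "that" : S
    [3,7] S\(NP/PP)   >
      [3,4] "heard" : (S\(NP/PP))/PP
      [4,7] PP   <
        [4,6] N/S   <
          [4,5] "often" : NP/N
          [5,6] "liked" : (N/S)\(NP/N)
        [6,7] "the" : PP\(N/S)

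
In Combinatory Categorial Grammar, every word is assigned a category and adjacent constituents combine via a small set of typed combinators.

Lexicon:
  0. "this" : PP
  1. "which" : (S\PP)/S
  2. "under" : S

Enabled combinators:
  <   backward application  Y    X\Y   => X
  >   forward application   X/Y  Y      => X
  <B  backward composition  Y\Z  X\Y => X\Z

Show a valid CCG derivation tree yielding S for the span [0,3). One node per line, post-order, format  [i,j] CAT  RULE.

[0,1] PP  lex  "this"
[1,2] (S\PP)/S  lex  "which"
[2,3] S  lex  "under"
[1,3] S\PP  >  k=2
[0,3] S  <  k=1

[0,3] S   <
  [0,1] "this" : PP
  [1,3] S\PP   >
    [1,2] "which" : (S\PP)/S
    [2,3] "under" : S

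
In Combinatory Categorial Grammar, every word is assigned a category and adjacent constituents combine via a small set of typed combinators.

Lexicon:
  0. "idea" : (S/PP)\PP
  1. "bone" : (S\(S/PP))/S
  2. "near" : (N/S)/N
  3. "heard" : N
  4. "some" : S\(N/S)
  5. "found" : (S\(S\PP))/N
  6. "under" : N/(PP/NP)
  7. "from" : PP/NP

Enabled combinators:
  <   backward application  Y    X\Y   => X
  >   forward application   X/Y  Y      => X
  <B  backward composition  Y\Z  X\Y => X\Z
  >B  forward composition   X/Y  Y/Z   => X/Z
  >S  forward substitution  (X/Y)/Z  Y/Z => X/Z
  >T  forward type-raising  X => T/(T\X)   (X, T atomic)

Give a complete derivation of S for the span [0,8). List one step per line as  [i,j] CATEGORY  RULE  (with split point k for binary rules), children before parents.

[0,8] S   <
  [0,5] S\PP   <B
    [0,1] "idea" : (S/PP)\PP
    [1,5] S\(S/PP)   >
      [1,2] "bone" : (S\(S/PP))/S
      [2,5] S   <
        [2,4] N/S   >
          [2,3] "near" : (N/S)/N
          [3,4] "heard" : N
        [4,5] "some" : S\(N/S)
  [5,8] S\(S\PP)   >
    [5,6] "found" : (S\(S\PP))/N
    [6,8] N   >
      [6,7] "under" : N/(PP/NP)
      [7,8] "from" : PP/NP

[0,1] (S/PP)\PP  lex  "idea"
[1,2] (S\(S/PP))/S  lex  "bone"
[2,3] (N/S)/N  lex  "near"
[3,4] N  lex  "heard"
[2,4] N/S  >  k=3
[4,5] S\(N/S)  lex  "some"
[2,5] S  <  k=4
[1,5] S\(S/PP)  >  k=2
[0,5] S\PP  <B  k=1
[5,6] (S\(S\PP))/N  lex  "found"
[6,7] N/(PP/NP)  lex  "under"
[7,8] PP/NP  lex  "from"
[6,8] N  >  k=7
[5,8] S\(S\PP)  >  k=6
[0,8] S  <  k=5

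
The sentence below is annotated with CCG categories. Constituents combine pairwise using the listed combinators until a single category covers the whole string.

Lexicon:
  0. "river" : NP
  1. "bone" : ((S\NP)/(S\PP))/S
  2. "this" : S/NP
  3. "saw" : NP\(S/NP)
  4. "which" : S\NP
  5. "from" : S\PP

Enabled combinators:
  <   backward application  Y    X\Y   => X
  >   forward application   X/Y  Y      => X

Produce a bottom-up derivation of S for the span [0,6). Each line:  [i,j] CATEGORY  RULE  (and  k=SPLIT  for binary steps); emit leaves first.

[0,1] NP  lex  "river"
[1,2] ((S\NP)/(S\PP))/S  lex  "bone"
[2,3] S/NP  lex  "this"
[3,4] NP\(S/NP)  lex  "saw"
[2,4] NP  <  k=3
[4,5] S\NP  lex  "which"
[2,5] S  <  k=4
[1,5] (S\NP)/(S\PP)  >  k=2
[5,6] S\PP  lex  "from"
[1,6] S\NP  >  k=5
[0,6] S  <  k=1

[0,6] S   <
  [0,1] "river" : NP
  [1,6] S\NP   >
    [1,5] (S\NP)/(S\PP)   >
      [1,2] "bone" : ((S\NP)/(S\PP))/S
      [2,5] S   <
        [2,4] NP   <
          [2,3] "this" : S/NP
          [3,4] "saw" : NP\(S/NP)
        [4,5] "which" : S\NP
    [5,6] "from" : S\PP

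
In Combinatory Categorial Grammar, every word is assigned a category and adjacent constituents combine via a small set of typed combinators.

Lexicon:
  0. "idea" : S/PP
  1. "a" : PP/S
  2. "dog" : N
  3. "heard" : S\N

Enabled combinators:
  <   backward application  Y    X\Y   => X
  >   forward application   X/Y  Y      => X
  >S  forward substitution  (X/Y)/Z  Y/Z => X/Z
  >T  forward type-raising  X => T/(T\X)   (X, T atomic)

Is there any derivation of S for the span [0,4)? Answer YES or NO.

[0,4] S   >
  [0,1] "idea" : S/PP
  [1,4] PP   >
    [1,2] "a" : PP/S
    [2,4] S   <
      [2,3] "dog" : N
      [3,4] "heard" : S\N

YES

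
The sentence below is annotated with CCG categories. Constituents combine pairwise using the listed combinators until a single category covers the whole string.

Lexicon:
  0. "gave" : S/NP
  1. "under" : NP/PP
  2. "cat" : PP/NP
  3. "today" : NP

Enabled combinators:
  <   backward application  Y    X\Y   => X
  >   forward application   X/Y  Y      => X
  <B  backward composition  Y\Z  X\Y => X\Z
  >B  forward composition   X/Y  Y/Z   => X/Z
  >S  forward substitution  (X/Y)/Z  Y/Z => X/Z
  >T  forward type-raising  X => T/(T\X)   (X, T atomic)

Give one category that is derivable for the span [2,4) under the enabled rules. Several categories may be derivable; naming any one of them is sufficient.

PP

[0,4] S   >
  [0,2] S/PP   >B
    [0,1] "gave" : S/NP
    [1,2] "under" : NP/PP
  [2,4] PP   >
    [2,3] "cat" : PP/NP
    [3,4] "today" : NP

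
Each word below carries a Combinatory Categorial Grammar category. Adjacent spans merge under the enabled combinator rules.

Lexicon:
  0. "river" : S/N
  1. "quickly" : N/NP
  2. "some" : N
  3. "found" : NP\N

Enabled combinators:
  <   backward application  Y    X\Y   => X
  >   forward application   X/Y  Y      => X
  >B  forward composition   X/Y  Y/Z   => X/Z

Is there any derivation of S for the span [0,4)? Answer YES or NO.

YES

[0,4] S   >
  [0,1] "river" : S/N
  [1,4] N   >
    [1,2] "quickly" : N/NP
    [2,4] NP   <
      [2,3] "some" : N
      [3,4] "found" : NP\N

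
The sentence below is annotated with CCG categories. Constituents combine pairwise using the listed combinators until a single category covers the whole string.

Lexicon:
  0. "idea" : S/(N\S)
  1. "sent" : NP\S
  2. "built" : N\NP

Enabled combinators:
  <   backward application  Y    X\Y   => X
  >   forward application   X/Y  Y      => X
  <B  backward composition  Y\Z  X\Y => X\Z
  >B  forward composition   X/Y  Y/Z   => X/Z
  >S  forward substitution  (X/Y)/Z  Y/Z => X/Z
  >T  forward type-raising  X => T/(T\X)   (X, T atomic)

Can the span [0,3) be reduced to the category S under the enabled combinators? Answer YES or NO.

[0,3] S   >
  [0,1] "idea" : S/(N\S)
  [1,3] N\S   <B
    [1,2] "sent" : NP\S
    [2,3] "built" : N\NP

YES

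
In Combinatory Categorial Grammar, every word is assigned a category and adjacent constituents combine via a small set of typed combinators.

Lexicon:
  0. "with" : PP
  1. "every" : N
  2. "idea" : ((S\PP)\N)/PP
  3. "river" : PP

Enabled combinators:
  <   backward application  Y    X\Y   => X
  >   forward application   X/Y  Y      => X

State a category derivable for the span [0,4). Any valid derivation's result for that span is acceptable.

S

[0,4] S   <
  [0,1] "with" : PP
  [1,4] S\PP   <
    [1,2] "every" : N
    [2,4] (S\PP)\N   >
      [2,3] "idea" : ((S\PP)\N)/PP
      [3,4] "river" : PP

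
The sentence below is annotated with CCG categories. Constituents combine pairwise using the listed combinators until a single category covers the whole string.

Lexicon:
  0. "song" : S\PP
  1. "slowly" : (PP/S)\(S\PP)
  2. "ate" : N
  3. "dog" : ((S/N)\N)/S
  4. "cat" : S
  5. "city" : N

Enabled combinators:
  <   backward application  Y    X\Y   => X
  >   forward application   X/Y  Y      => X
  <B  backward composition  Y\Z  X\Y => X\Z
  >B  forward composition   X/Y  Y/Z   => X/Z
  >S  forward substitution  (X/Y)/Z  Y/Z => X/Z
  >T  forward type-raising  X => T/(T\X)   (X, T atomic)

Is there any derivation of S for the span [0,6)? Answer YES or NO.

NO

S\PP (PP/S)\(S\PP) N ((S/N)\N)/S S N
CKY chart[0,6] = {N/(N\PP), NP/(NP\PP), PP, PP/(N\N), PP/(PP\PP), PP/(S\S), S/(S\PP)}; S ∉ chart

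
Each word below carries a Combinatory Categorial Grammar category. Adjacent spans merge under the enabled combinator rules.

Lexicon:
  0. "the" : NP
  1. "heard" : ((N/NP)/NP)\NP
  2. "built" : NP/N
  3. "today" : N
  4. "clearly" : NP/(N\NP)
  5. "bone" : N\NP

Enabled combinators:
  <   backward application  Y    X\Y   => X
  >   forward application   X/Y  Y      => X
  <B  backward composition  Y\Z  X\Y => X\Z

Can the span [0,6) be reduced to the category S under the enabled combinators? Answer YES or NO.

NP ((N/NP)/NP)\NP NP/N N NP/(N\NP) N\NP
CKY chart[0,6] = {N}; S ∉ chart

NO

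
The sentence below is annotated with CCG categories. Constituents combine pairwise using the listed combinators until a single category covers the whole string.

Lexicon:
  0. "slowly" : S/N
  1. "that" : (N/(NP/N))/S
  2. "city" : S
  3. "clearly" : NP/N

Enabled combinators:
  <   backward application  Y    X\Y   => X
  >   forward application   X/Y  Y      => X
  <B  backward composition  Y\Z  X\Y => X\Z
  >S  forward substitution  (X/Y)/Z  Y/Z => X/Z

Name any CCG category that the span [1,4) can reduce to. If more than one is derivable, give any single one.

N

[0,4] S   >
  [0,1] "slowly" : S/N
  [1,4] N   >
    [1,3] N/(NP/N)   >
      [1,2] "that" : (N/(NP/N))/S
      [2,3] "city" : S
    [3,4] "clearly" : NP/N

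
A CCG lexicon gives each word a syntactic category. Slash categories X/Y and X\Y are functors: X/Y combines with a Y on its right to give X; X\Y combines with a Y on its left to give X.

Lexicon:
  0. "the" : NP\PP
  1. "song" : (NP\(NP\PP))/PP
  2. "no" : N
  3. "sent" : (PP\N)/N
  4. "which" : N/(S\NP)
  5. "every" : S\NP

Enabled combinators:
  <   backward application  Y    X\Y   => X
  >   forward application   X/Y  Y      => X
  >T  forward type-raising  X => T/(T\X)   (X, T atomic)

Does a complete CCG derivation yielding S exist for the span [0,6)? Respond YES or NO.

NO

NP\PP (NP\(NP\PP))/PP N (PP\N)/N N/(S\NP) S\NP
CKY chart[0,6] = {N/(N\NP), NP, NP/(NP\NP), PP/(PP\NP), S/(S\NP)}; S ∉ chart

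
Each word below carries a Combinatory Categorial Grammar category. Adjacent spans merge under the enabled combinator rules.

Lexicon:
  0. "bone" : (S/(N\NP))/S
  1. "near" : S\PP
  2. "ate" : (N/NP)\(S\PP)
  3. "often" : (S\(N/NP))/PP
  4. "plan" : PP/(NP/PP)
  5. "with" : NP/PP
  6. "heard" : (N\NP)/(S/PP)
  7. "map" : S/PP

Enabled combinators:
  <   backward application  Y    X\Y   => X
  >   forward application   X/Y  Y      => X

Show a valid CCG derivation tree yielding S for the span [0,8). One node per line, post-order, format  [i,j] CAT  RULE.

[0,8] S   >
  [0,6] S/(N\NP)   >
    [0,1] "bone" : (S/(N\NP))/S
    [1,6] S   <
      [1,3] N/NP   <
        [1,2] "near" : S\PP
        [2,3] "ate" : (N/NP)\(S\PP)
      [3,6] S\(N/NP)   >
        [3,4] "often" : (S\(N/NP))/PP
        [4,6] PP   >
          [4,5] "plan" : PP/(NP/PP)
          [5,6] "with" : NP/PP
  [6,8] N\NP   >
    [6,7] "heard" : (N\NP)/(S/PP)
    [7,8] "map" : S/PP

[0,1] (S/(N\NP))/S  lex  "bone"
[1,2] S\PP  lex  "near"
[2,3] (N/NP)\(S\PP)  lex  "ate"
[1,3] N/NP  <  k=2
[3,4] (S\(N/NP))/PP  lex  "often"
[4,5] PP/(NP/PP)  lex  "plan"
[5,6] NP/PP  lex  "with"
[4,6] PP  >  k=5
[3,6] S\(N/NP)  >  k=4
[1,6] S  <  k=3
[0,6] S/(N\NP)  >  k=1
[6,7] (N\NP)/(S/PP)  lex  "heard"
[7,8] S/PP  lex  "map"
[6,8] N\NP  >  k=7
[0,8] S  >  k=6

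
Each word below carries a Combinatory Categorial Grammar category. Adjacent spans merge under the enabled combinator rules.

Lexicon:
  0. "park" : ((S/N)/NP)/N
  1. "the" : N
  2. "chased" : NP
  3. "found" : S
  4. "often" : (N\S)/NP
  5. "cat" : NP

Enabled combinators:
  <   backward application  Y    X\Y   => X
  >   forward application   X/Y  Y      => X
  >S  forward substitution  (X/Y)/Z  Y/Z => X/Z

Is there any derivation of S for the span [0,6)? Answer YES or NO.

YES

[0,6] S   >
  [0,3] S/N   >
    [0,2] (S/N)/NP   >
      [0,1] "park" : ((S/N)/NP)/N
      [1,2] "the" : N
    [2,3] "chased" : NP
  [3,6] N   <
    [3,4] "found" : S
    [4,6] N\S   >
      [4,5] "often" : (N\S)/NP
      [5,6] "cat" : NP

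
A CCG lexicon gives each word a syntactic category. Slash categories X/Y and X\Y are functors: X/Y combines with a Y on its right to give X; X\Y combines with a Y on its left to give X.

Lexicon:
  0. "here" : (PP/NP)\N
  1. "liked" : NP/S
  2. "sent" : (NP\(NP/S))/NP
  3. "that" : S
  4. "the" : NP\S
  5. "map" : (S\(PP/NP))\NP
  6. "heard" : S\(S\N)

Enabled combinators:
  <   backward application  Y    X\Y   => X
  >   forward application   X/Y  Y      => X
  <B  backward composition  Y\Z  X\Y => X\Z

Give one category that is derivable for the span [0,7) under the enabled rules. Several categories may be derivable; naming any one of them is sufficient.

[0,7] S   <
  [0,6] S\N   <B
    [0,1] "here" : (PP/NP)\N
    [1,6] S\(PP/NP)   <
      [1,5] NP   <
        [1,2] "liked" : NP/S
        [2,5] NP\(NP/S)   >
          [2,3] "sent" : (NP\(NP/S))/NP
          [3,5] NP   <
            [3,4] "that" : S
            [4,5] "the" : NP\S
      [5,6] "map" : (S\(PP/NP))\NP
  [6,7] "heard" : S\(S\N)

S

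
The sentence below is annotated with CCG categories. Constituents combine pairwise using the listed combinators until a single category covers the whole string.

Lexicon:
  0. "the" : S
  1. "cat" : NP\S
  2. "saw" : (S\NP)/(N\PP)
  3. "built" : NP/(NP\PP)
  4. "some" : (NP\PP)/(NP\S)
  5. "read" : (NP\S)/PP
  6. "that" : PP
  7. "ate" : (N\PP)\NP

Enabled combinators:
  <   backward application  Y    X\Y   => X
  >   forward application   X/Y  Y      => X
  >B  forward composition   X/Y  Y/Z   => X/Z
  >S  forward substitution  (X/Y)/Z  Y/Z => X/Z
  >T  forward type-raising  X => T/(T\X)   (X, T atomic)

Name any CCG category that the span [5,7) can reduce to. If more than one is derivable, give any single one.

[0,8] S   <
  [0,2] NP   <
    [0,1] "the" : S
    [1,2] "cat" : NP\S
  [2,8] S\NP   >
    [2,3] "saw" : (S\NP)/(N\PP)
    [3,8] N\PP   <
      [3,7] NP   >
        [3,4] "built" : NP/(NP\PP)
        [4,7] NP\PP   >
          [4,5] "some" : (NP\PP)/(NP\S)
          [5,7] NP\S   >
            [5,6] "read" : (NP\S)/PP
            [6,7] "that" : PP
      [7,8] "ate" : (N\PP)\NP

NP\S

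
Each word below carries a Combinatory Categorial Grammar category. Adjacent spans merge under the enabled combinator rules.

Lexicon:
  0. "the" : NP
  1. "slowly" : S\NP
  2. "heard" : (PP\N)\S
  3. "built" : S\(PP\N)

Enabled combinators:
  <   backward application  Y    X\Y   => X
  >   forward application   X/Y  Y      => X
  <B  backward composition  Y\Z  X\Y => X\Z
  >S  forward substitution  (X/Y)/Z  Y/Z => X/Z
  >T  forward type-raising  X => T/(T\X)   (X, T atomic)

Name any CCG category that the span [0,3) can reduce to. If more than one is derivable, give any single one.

[0,4] S   <
  [0,3] PP\N   <
    [0,2] S   >
      [0,1] S/(S\NP)   >T
        [0,1] "the" : NP
      [1,2] "slowly" : S\NP
    [2,3] "heard" : (PP\N)\S
  [3,4] "built" : S\(PP\N)

PP\N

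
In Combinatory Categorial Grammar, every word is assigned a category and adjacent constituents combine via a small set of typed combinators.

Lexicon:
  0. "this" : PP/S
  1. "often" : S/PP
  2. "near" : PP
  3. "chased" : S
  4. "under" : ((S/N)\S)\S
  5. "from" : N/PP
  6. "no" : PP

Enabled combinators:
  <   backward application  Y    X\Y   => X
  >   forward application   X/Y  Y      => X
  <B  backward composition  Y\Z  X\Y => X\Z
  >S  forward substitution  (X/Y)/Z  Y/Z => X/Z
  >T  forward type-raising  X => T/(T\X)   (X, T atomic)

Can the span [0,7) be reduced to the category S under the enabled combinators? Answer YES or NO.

NO

PP/S S/PP PP S ((S/N)\S)\S N/PP PP
CKY chart[0,7] = {N/(N\PP), NP/(NP\PP), PP, PP/(PP\PP), S/(S\PP)}; S ∉ chart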